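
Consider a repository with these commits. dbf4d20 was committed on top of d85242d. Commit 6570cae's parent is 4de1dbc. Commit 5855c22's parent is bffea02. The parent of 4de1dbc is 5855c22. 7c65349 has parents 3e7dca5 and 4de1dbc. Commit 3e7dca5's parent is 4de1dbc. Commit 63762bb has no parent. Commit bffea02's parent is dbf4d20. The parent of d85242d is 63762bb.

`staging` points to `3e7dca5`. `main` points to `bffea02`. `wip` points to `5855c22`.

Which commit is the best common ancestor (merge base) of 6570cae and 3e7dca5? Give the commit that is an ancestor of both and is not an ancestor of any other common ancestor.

4de1dbc

Ancestors of 6570cae: {4de1dbc, 5855c22, 63762bb, 6570cae, bffea02, d85242d, dbf4d20}.
Ancestors of 3e7dca5: {3e7dca5, 4de1dbc, 5855c22, 63762bb, bffea02, d85242d, dbf4d20}.
Common ancestors: {4de1dbc, 5855c22, 63762bb, bffea02, d85242d, dbf4d20}.
Among these, 4de1dbc is not an ancestor of any other common ancestor — it is the merge base.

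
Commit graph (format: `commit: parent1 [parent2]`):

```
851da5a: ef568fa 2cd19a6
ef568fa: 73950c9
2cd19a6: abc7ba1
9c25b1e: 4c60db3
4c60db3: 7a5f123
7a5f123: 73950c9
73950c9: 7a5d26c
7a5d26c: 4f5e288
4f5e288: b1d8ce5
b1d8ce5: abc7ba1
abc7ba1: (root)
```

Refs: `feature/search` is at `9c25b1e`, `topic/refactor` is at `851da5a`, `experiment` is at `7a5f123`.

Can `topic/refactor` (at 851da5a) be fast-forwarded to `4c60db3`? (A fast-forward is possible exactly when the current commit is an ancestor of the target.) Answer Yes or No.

A fast-forward from 851da5a to 4c60db3 is possible iff 851da5a is an ancestor of 4c60db3.
Ancestors of 4c60db3: {4c60db3, 4f5e288, 73950c9, 7a5d26c, 7a5f123, abc7ba1, b1d8ce5}.
851da5a is not among them, so fast-forward is not possible.

No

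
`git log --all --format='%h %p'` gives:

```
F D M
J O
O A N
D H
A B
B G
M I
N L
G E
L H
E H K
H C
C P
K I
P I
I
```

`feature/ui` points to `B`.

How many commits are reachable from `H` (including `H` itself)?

4

Walking parent pointers from H: reachable set = {C, H, I, P}.
That is 4 commits.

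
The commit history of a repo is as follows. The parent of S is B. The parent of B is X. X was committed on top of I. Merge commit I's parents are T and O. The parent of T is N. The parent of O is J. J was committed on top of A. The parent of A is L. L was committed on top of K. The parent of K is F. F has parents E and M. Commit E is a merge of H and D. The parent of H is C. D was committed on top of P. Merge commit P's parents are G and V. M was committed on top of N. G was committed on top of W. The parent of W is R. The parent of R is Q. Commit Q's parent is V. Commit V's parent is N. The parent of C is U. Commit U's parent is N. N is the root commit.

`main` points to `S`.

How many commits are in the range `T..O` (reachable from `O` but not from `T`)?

18

Reachable from O: {A, C, D, E, F, G, H, J, K, L, M, N, O, P, Q, R, U, V, W}.
Reachable from T: {N, T}.
In O's history but not T's: {A, C, D, E, F, G, H, J, K, L, M, O, P, Q, R, U, V, W} — 18 commits.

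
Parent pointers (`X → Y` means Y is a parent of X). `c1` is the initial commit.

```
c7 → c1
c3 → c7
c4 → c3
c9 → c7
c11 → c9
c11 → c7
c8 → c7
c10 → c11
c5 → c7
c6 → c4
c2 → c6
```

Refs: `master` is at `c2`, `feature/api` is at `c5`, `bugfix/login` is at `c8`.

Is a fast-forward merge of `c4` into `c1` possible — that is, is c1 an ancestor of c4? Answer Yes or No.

Yes

A fast-forward from c1 to c4 is possible iff c1 is an ancestor of c4.
Ancestors of c4: {c1, c3, c4, c7}.
c1 is among them, so fast-forward is possible.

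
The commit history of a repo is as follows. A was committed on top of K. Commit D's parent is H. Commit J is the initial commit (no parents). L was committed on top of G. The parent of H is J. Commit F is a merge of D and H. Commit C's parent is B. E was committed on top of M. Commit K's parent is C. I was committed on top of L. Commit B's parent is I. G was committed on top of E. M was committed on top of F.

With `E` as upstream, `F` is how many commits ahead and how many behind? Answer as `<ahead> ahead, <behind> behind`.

0 ahead, 2 behind

Reachable from F: {D, F, H, J}.
Reachable from E: {D, E, F, H, J, M}.
Only in F's history (ahead): {} — 0.
Only in E's history (behind): {E, M} — 2.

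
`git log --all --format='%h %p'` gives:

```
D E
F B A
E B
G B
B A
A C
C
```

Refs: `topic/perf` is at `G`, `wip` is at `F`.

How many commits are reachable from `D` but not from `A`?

Reachable from D: {A, B, C, D, E}.
Reachable from A: {A, C}.
In D's history but not A's: {B, D, E} — 3 commits.

3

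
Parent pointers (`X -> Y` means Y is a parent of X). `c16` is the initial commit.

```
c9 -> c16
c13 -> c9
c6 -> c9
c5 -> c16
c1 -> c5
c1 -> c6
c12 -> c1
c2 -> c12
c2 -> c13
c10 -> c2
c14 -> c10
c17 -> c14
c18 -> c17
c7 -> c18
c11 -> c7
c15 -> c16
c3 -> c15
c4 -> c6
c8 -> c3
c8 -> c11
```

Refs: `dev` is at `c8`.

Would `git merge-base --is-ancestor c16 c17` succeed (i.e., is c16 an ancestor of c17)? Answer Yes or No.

Yes

Ancestors of c17 (commits reachable by following parents): {c1, c10, c12, c13, c14, c16, c17, c2, c5, c6, c9}.
c16 is in that set, so it is an ancestor of c17.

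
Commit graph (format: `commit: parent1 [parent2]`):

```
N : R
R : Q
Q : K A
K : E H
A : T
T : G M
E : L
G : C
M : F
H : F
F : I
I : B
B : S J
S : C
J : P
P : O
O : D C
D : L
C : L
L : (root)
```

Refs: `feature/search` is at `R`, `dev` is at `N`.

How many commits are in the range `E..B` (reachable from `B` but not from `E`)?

Reachable from B: {B, C, D, J, L, O, P, S}.
Reachable from E: {E, L}.
In B's history but not E's: {B, C, D, J, O, P, S} — 7 commits.

7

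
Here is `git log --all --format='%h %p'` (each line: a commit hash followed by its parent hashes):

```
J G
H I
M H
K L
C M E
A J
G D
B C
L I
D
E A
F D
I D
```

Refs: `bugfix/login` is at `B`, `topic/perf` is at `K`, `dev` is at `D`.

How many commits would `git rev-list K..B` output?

8

Reachable from B: {A, B, C, D, E, G, H, I, J, M}.
Reachable from K: {D, I, K, L}.
In B's history but not K's: {A, B, C, E, G, H, J, M} — 8 commits.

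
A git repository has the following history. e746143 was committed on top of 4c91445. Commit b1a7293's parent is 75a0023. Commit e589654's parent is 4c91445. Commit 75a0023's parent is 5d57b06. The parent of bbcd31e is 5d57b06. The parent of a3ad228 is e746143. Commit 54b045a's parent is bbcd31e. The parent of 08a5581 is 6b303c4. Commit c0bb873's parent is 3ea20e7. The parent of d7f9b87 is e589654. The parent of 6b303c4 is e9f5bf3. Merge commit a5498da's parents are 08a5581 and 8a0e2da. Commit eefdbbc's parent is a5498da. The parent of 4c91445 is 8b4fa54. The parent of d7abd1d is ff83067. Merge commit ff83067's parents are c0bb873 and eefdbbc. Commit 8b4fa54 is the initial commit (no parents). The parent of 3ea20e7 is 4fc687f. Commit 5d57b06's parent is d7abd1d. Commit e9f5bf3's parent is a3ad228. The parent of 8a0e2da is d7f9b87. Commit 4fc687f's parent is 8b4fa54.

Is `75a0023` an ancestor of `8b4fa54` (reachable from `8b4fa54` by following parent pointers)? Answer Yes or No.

Ancestors of 8b4fa54: {8b4fa54}.
75a0023 is not in that set, so it is not an ancestor of 8b4fa54.

No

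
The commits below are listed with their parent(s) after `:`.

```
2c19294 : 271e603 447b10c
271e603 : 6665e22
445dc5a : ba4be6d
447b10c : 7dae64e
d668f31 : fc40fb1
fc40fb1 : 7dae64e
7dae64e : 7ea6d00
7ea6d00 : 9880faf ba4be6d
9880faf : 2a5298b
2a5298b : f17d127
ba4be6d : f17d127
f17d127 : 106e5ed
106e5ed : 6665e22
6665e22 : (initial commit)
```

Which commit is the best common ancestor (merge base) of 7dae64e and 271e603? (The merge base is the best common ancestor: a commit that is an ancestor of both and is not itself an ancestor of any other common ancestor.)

6665e22

Ancestors of 7dae64e: {106e5ed, 2a5298b, 6665e22, 7dae64e, 7ea6d00, 9880faf, ba4be6d, f17d127}.
Ancestors of 271e603: {271e603, 6665e22}.
Common ancestors: {6665e22}.
The only common ancestor is 6665e22, so it is the merge base.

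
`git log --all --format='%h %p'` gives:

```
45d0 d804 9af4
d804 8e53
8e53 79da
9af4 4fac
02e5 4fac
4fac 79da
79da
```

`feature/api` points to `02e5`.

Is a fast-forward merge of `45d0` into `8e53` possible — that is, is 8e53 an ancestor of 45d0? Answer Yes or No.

Yes

A fast-forward from 8e53 to 45d0 is possible iff 8e53 is an ancestor of 45d0.
Ancestors of 45d0: {45d0, 4fac, 79da, 8e53, 9af4, d804}.
8e53 is among them, so fast-forward is possible.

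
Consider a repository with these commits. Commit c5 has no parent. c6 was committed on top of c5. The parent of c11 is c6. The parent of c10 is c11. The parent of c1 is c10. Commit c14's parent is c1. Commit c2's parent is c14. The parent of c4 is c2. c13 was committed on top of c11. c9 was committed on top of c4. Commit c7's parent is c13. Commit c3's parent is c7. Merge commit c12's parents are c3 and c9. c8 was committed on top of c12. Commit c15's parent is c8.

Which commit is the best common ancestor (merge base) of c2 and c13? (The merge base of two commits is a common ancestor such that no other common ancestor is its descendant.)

c11

Ancestors of c2: {c1, c10, c11, c14, c2, c5, c6}.
Ancestors of c13: {c11, c13, c5, c6}.
Common ancestors: {c11, c5, c6}.
Among these, c11 is not an ancestor of any other common ancestor — it is the merge base.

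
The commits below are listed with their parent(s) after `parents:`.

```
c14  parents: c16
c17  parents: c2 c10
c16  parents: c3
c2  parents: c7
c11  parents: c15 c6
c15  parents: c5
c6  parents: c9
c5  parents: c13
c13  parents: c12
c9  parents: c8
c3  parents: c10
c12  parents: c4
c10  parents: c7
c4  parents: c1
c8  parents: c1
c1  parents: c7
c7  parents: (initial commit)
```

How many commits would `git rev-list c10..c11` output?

10

Reachable from c11: {c1, c11, c12, c13, c15, c4, c5, c6, c7, c8, c9}.
Reachable from c10: {c10, c7}.
In c11's history but not c10's: {c1, c11, c12, c13, c15, c4, c5, c6, c8, c9} — 10 commits.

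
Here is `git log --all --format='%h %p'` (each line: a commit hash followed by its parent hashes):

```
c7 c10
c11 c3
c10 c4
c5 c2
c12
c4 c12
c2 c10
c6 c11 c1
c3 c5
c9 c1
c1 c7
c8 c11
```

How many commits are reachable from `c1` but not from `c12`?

Reachable from c1: {c1, c10, c12, c4, c7}.
Reachable from c12: {c12}.
In c1's history but not c12's: {c1, c10, c4, c7} — 4 commits.

4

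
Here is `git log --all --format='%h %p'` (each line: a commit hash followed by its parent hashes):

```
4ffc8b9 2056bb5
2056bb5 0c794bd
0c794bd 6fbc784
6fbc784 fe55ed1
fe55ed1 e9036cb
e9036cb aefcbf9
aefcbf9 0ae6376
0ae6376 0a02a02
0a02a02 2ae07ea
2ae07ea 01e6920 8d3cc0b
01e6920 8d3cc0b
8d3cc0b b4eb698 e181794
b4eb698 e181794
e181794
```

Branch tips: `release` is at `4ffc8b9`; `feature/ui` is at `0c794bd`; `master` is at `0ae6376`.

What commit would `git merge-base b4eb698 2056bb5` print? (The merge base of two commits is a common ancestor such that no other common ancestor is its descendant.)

Ancestors of b4eb698: {b4eb698, e181794}.
Ancestors of 2056bb5: {01e6920, 0a02a02, 0ae6376, 0c794bd, 2056bb5, 2ae07ea, 6fbc784, 8d3cc0b, aefcbf9, b4eb698, e181794, e9036cb, fe55ed1}.
Common ancestors: {b4eb698, e181794}.
Among these, b4eb698 is not an ancestor of any other common ancestor — it is the merge base.

b4eb698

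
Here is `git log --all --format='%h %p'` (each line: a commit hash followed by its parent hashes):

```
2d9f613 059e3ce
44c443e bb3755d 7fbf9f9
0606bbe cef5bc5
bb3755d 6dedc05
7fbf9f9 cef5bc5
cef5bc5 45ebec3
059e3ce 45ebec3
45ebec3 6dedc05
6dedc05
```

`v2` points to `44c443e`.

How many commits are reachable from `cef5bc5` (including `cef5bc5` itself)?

Walking parent pointers from cef5bc5: reachable set = {45ebec3, 6dedc05, cef5bc5}.
That is 3 commits.

3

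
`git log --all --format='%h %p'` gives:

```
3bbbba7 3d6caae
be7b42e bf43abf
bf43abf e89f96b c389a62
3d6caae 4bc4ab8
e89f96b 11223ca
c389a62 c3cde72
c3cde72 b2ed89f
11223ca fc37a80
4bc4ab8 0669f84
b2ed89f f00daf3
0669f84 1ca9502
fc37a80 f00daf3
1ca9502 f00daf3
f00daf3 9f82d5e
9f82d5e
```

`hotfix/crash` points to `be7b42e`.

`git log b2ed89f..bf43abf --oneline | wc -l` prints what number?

6

Reachable from bf43abf: {11223ca, 9f82d5e, b2ed89f, bf43abf, c389a62, c3cde72, e89f96b, f00daf3, fc37a80}.
Reachable from b2ed89f: {9f82d5e, b2ed89f, f00daf3}.
In bf43abf's history but not b2ed89f's: {11223ca, bf43abf, c389a62, c3cde72, e89f96b, fc37a80} — 6 commits.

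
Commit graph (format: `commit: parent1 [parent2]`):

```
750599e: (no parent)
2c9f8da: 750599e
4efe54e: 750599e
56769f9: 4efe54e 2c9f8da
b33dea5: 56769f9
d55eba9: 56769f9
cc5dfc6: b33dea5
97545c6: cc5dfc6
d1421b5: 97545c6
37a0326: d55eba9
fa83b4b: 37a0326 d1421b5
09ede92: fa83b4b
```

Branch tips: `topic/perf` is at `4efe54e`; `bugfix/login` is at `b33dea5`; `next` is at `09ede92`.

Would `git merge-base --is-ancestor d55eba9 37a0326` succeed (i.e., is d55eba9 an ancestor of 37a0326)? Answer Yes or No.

Ancestors of 37a0326 (commits reachable by following parents): {2c9f8da, 37a0326, 4efe54e, 56769f9, 750599e, d55eba9}.
d55eba9 is in that set, so it is an ancestor of 37a0326.

Yes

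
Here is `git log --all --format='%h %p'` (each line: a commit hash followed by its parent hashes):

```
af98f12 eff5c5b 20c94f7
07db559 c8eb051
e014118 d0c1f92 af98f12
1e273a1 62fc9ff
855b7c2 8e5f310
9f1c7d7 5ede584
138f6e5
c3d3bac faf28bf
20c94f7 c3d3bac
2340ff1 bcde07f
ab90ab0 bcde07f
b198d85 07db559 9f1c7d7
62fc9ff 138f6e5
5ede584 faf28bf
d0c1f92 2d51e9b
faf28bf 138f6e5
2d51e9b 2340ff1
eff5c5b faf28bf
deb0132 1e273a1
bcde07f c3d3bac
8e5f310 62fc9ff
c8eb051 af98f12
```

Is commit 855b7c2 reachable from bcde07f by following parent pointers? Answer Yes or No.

No

Ancestors of bcde07f: {138f6e5, bcde07f, c3d3bac, faf28bf}.
855b7c2 is not in that set, so it is not an ancestor of bcde07f.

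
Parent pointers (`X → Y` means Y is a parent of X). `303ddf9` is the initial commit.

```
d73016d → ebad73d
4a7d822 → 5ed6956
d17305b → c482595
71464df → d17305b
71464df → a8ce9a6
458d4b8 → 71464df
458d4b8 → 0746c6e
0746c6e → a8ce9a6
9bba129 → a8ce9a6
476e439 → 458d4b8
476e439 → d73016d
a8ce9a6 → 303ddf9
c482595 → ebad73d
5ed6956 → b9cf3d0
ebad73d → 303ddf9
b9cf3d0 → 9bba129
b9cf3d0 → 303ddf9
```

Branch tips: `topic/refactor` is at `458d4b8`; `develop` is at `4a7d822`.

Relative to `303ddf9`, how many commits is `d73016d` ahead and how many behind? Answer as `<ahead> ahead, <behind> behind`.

2 ahead, 0 behind

Reachable from d73016d: {303ddf9, d73016d, ebad73d}.
Reachable from 303ddf9: {303ddf9}.
Only in d73016d's history (ahead): {d73016d, ebad73d} — 2.
Only in 303ddf9's history (behind): {} — 0.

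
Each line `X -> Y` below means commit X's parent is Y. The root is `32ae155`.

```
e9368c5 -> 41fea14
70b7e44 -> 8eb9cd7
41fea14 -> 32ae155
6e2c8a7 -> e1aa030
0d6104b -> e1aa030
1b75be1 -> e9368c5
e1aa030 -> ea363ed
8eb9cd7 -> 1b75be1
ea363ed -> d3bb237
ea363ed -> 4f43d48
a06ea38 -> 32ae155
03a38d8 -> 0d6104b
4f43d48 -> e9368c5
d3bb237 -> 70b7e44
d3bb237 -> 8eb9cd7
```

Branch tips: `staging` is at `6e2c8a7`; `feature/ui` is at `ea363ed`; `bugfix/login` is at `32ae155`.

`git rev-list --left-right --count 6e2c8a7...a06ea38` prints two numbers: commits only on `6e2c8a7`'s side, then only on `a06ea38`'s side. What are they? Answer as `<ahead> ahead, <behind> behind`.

10 ahead, 1 behind

Reachable from 6e2c8a7: {1b75be1, 32ae155, 41fea14, 4f43d48, 6e2c8a7, 70b7e44, 8eb9cd7, d3bb237, e1aa030, e9368c5, ea363ed}.
Reachable from a06ea38: {32ae155, a06ea38}.
Only in 6e2c8a7's history (ahead): {1b75be1, 41fea14, 4f43d48, 6e2c8a7, 70b7e44, 8eb9cd7, d3bb237, e1aa030, e9368c5, ea363ed} — 10.
Only in a06ea38's history (behind): {a06ea38} — 1.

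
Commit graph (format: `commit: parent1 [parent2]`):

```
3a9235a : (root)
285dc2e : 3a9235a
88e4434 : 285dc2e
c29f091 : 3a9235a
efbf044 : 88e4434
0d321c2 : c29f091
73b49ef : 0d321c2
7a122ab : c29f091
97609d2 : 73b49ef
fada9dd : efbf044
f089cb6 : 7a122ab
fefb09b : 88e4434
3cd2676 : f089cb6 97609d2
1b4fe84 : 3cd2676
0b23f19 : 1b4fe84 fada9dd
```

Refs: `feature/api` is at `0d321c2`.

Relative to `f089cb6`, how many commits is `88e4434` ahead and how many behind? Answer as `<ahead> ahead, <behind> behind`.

2 ahead, 3 behind

Reachable from 88e4434: {285dc2e, 3a9235a, 88e4434}.
Reachable from f089cb6: {3a9235a, 7a122ab, c29f091, f089cb6}.
Only in 88e4434's history (ahead): {285dc2e, 88e4434} — 2.
Only in f089cb6's history (behind): {7a122ab, c29f091, f089cb6} — 3.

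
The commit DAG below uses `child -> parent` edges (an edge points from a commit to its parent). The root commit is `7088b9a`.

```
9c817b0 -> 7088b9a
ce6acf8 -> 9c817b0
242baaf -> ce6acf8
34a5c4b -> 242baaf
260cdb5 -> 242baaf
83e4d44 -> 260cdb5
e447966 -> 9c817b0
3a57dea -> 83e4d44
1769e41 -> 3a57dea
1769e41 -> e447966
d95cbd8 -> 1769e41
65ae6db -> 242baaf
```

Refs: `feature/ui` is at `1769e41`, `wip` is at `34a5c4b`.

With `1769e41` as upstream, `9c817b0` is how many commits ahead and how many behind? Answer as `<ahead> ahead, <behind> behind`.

Reachable from 9c817b0: {7088b9a, 9c817b0}.
Reachable from 1769e41: {1769e41, 242baaf, 260cdb5, 3a57dea, 7088b9a, 83e4d44, 9c817b0, ce6acf8, e447966}.
Only in 9c817b0's history (ahead): {} — 0.
Only in 1769e41's history (behind): {1769e41, 242baaf, 260cdb5, 3a57dea, 83e4d44, ce6acf8, e447966} — 7.

0 ahead, 7 behind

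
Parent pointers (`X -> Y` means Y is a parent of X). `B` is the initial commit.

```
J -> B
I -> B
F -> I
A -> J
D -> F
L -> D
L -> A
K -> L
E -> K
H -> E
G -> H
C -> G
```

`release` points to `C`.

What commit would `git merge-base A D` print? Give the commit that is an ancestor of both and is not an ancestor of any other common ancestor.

Ancestors of A: {A, B, J}.
Ancestors of D: {B, D, F, I}.
Common ancestors: {B}.
The only common ancestor is B, so it is the merge base.

B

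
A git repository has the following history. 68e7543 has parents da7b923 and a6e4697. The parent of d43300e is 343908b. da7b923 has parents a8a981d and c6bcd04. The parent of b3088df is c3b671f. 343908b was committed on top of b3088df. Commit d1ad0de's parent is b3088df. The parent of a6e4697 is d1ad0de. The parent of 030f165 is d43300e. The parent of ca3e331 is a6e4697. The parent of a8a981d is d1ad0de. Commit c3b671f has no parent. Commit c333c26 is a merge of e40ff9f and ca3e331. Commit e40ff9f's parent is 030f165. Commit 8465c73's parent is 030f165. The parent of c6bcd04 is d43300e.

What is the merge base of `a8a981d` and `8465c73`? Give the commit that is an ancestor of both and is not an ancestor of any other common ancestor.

b3088df

Ancestors of a8a981d: {a8a981d, b3088df, c3b671f, d1ad0de}.
Ancestors of 8465c73: {030f165, 343908b, 8465c73, b3088df, c3b671f, d43300e}.
Common ancestors: {b3088df, c3b671f}.
Among these, b3088df is not an ancestor of any other common ancestor — it is the merge base.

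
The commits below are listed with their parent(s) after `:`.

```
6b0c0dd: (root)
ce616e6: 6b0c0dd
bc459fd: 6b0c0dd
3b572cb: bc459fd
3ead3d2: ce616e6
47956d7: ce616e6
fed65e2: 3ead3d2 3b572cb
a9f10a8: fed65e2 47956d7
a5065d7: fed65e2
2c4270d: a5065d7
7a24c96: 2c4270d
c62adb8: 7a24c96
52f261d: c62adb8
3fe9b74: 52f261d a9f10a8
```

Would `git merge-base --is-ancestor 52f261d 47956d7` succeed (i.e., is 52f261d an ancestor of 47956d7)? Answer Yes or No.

Ancestors of 47956d7: {47956d7, 6b0c0dd, ce616e6}.
52f261d is not in that set, so it is not an ancestor of 47956d7.

No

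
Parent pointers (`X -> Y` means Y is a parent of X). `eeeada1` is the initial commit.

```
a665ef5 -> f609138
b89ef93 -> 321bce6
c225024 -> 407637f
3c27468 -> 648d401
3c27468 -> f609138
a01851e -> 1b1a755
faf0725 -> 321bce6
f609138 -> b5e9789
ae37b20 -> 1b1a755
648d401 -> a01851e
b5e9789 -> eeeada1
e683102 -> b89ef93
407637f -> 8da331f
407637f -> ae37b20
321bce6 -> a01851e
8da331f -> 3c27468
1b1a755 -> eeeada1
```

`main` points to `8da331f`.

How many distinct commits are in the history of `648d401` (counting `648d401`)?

Walking parent pointers from 648d401: reachable set = {1b1a755, 648d401, a01851e, eeeada1}.
That is 4 commits.

4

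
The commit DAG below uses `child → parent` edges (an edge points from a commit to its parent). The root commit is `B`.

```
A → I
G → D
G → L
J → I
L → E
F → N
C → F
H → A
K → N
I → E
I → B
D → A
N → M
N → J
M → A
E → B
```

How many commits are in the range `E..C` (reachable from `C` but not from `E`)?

7

Reachable from C: {A, B, C, E, F, I, J, M, N}.
Reachable from E: {B, E}.
In C's history but not E's: {A, C, F, I, J, M, N} — 7 commits.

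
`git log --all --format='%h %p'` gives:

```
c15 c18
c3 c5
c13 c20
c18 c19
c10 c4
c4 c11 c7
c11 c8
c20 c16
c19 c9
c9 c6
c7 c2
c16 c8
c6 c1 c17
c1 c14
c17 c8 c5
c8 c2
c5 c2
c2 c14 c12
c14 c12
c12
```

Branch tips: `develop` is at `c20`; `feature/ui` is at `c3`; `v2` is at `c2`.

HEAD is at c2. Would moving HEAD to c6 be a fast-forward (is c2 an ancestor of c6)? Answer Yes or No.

Yes

A fast-forward from c2 to c6 is possible iff c2 is an ancestor of c6.
Ancestors of c6: {c1, c12, c14, c17, c2, c5, c6, c8}.
c2 is among them, so fast-forward is possible.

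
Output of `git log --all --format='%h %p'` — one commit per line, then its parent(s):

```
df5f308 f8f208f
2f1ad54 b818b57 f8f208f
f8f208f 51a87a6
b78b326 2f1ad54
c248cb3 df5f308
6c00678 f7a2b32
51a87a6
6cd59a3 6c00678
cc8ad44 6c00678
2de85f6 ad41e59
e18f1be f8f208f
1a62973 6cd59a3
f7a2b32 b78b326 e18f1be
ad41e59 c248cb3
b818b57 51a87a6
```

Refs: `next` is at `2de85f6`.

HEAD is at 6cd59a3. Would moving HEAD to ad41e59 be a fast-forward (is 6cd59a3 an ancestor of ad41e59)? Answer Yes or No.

A fast-forward from 6cd59a3 to ad41e59 is possible iff 6cd59a3 is an ancestor of ad41e59.
Ancestors of ad41e59: {51a87a6, ad41e59, c248cb3, df5f308, f8f208f}.
6cd59a3 is not among them, so fast-forward is not possible.

No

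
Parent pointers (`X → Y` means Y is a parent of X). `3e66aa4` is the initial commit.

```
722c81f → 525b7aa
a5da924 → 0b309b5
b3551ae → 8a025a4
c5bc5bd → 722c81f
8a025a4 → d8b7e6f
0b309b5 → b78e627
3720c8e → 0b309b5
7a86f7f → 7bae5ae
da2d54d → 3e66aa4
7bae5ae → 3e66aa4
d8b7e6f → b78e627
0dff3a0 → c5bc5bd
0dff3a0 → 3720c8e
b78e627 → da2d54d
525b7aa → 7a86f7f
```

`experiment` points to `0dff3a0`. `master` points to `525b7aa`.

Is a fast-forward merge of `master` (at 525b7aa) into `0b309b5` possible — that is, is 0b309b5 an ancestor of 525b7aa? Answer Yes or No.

A fast-forward from 0b309b5 to 525b7aa is possible iff 0b309b5 is an ancestor of 525b7aa.
Ancestors of 525b7aa: {3e66aa4, 525b7aa, 7a86f7f, 7bae5ae}.
0b309b5 is not among them, so fast-forward is not possible.

No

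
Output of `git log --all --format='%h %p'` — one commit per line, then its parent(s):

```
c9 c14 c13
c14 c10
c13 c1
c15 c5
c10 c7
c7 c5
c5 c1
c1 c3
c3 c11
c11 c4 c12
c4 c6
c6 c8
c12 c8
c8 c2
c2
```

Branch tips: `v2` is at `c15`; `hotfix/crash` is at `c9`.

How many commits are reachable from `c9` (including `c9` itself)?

Walking parent pointers from c9: reachable set = {c1, c10, c11, c12, c13, c14, c2, c3, c4, c5, c6, c7, c8, c9}.
That is 14 commits.

14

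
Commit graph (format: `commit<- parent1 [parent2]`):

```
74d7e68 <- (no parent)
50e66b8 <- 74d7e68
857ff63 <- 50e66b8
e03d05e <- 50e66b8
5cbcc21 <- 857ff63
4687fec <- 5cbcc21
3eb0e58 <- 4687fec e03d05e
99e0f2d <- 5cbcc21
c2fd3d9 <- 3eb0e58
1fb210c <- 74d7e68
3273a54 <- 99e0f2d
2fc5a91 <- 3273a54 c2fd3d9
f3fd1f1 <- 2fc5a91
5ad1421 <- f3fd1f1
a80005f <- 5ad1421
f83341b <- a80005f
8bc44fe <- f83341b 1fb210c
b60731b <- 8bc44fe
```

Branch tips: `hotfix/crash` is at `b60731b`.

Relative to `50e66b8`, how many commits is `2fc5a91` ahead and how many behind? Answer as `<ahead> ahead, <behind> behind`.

Reachable from 2fc5a91: {2fc5a91, 3273a54, 3eb0e58, 4687fec, 50e66b8, 5cbcc21, 74d7e68, 857ff63, 99e0f2d, c2fd3d9, e03d05e}.
Reachable from 50e66b8: {50e66b8, 74d7e68}.
Only in 2fc5a91's history (ahead): {2fc5a91, 3273a54, 3eb0e58, 4687fec, 5cbcc21, 857ff63, 99e0f2d, c2fd3d9, e03d05e} — 9.
Only in 50e66b8's history (behind): {} — 0.

9 ahead, 0 behind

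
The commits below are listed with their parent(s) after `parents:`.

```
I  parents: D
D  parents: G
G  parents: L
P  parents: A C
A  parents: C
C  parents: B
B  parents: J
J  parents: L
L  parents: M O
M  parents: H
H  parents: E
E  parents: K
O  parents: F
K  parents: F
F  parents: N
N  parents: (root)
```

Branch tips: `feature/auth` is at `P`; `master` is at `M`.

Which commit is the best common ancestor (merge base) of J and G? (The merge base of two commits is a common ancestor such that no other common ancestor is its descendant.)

L

Ancestors of J: {E, F, H, J, K, L, M, N, O}.
Ancestors of G: {E, F, G, H, K, L, M, N, O}.
Common ancestors: {E, F, H, K, L, M, N, O}.
Among these, L is not an ancestor of any other common ancestor — it is the merge base.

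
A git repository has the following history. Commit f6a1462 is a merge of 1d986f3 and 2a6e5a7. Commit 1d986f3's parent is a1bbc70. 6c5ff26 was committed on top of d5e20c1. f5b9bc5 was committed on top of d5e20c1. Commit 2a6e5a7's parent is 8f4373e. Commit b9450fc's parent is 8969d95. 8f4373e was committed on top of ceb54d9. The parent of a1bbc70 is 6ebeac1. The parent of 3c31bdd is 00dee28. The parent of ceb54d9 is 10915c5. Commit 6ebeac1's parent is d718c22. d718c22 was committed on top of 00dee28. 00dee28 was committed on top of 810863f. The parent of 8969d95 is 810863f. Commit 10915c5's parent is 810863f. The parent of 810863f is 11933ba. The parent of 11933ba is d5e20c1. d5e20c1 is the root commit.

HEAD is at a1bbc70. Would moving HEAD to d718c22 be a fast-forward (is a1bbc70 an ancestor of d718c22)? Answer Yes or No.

No

A fast-forward from a1bbc70 to d718c22 is possible iff a1bbc70 is an ancestor of d718c22.
Ancestors of d718c22: {00dee28, 11933ba, 810863f, d5e20c1, d718c22}.
a1bbc70 is not among them, so fast-forward is not possible.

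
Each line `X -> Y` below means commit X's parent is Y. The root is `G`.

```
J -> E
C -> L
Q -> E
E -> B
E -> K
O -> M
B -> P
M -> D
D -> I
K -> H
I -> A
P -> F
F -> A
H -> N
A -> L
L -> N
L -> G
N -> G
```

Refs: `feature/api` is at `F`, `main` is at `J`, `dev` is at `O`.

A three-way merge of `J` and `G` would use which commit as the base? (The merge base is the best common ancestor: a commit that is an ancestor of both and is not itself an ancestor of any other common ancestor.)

G

Ancestors of J: {A, B, E, F, G, H, J, K, L, N, P}.
Ancestors of G: {G}.
Common ancestors: {G}.
The only common ancestor is G, so it is the merge base.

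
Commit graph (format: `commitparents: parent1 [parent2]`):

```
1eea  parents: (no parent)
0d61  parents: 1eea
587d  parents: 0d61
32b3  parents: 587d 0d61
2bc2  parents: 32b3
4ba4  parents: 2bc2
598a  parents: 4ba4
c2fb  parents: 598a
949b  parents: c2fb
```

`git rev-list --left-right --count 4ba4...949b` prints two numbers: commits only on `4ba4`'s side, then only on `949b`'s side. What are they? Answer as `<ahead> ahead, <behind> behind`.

0 ahead, 3 behind

Reachable from 4ba4: {0d61, 1eea, 2bc2, 32b3, 4ba4, 587d}.
Reachable from 949b: {0d61, 1eea, 2bc2, 32b3, 4ba4, 587d, 598a, 949b, c2fb}.
Only in 4ba4's history (ahead): {} — 0.
Only in 949b's history (behind): {598a, 949b, c2fb} — 3.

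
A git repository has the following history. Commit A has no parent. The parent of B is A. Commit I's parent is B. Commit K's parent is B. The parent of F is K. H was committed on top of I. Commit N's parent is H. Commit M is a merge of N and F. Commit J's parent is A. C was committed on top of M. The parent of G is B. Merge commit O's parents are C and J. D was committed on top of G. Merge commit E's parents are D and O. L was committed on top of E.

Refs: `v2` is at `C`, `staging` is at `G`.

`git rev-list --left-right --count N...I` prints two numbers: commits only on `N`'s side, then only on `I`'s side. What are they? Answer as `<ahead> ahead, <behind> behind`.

2 ahead, 0 behind

Reachable from N: {A, B, H, I, N}.
Reachable from I: {A, B, I}.
Only in N's history (ahead): {H, N} — 2.
Only in I's history (behind): {} — 0.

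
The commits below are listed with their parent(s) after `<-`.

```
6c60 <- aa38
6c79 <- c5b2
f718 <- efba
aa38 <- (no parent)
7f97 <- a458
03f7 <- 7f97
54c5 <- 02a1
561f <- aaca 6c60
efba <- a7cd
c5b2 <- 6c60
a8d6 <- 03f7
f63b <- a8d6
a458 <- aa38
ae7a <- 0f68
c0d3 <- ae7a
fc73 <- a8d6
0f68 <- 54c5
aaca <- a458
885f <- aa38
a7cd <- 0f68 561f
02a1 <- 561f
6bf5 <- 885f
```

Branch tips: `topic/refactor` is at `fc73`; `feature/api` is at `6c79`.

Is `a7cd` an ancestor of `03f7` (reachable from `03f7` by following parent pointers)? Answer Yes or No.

Ancestors of 03f7: {03f7, 7f97, a458, aa38}.
a7cd is not in that set, so it is not an ancestor of 03f7.

No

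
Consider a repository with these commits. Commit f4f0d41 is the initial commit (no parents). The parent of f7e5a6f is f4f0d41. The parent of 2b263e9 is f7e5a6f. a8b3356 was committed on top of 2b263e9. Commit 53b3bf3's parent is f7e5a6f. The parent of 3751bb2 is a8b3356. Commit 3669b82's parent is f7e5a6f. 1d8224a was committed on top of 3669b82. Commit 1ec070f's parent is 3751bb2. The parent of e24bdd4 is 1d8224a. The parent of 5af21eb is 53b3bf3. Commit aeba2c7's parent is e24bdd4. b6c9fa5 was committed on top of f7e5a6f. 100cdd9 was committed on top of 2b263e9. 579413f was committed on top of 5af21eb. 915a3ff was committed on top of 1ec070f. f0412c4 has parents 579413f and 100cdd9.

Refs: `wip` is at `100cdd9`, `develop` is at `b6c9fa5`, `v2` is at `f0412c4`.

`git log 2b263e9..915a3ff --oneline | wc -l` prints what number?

Reachable from 915a3ff: {1ec070f, 2b263e9, 3751bb2, 915a3ff, a8b3356, f4f0d41, f7e5a6f}.
Reachable from 2b263e9: {2b263e9, f4f0d41, f7e5a6f}.
In 915a3ff's history but not 2b263e9's: {1ec070f, 3751bb2, 915a3ff, a8b3356} — 4 commits.

4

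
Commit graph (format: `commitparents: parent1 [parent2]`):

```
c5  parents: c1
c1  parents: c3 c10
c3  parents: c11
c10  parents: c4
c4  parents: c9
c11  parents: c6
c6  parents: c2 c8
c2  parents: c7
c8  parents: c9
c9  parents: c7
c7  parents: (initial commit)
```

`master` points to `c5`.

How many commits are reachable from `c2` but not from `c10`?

1

Reachable from c2: {c2, c7}.
Reachable from c10: {c10, c4, c7, c9}.
In c2's history but not c10's: {c2} — 1 commit.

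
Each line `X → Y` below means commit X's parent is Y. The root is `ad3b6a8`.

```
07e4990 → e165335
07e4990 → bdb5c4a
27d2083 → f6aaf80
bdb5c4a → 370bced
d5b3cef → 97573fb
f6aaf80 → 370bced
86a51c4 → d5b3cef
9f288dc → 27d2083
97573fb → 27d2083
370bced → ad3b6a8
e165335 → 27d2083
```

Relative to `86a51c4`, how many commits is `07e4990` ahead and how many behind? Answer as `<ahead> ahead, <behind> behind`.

3 ahead, 3 behind

Reachable from 07e4990: {07e4990, 27d2083, 370bced, ad3b6a8, bdb5c4a, e165335, f6aaf80}.
Reachable from 86a51c4: {27d2083, 370bced, 86a51c4, 97573fb, ad3b6a8, d5b3cef, f6aaf80}.
Only in 07e4990's history (ahead): {07e4990, bdb5c4a, e165335} — 3.
Only in 86a51c4's history (behind): {86a51c4, 97573fb, d5b3cef} — 3.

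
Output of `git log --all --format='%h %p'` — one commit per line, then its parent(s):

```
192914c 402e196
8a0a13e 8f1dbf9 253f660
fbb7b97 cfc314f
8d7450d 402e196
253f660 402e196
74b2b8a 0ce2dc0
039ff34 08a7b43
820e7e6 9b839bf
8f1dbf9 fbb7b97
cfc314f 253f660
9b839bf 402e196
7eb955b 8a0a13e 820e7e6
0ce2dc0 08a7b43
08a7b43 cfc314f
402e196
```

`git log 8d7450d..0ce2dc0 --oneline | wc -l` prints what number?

4

Reachable from 0ce2dc0: {08a7b43, 0ce2dc0, 253f660, 402e196, cfc314f}.
Reachable from 8d7450d: {402e196, 8d7450d}.
In 0ce2dc0's history but not 8d7450d's: {08a7b43, 0ce2dc0, 253f660, cfc314f} — 4 commits.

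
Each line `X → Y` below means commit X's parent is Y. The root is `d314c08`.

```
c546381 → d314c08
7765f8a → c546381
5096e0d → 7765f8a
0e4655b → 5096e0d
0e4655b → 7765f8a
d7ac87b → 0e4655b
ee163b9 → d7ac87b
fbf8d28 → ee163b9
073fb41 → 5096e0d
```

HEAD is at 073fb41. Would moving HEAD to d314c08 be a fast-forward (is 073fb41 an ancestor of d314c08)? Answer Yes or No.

No

A fast-forward from 073fb41 to d314c08 is possible iff 073fb41 is an ancestor of d314c08.
Ancestors of d314c08: {d314c08}.
073fb41 is not among them, so fast-forward is not possible.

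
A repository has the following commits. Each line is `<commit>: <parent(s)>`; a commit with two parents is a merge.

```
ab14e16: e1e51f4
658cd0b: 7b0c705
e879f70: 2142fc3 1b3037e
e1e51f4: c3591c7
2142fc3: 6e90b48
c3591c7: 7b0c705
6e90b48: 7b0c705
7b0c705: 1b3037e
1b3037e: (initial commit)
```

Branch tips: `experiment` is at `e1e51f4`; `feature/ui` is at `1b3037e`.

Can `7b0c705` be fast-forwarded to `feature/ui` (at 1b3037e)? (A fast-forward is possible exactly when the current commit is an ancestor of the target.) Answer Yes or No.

A fast-forward from 7b0c705 to 1b3037e is possible iff 7b0c705 is an ancestor of 1b3037e.
Ancestors of 1b3037e: {1b3037e}.
7b0c705 is not among them, so fast-forward is not possible.

No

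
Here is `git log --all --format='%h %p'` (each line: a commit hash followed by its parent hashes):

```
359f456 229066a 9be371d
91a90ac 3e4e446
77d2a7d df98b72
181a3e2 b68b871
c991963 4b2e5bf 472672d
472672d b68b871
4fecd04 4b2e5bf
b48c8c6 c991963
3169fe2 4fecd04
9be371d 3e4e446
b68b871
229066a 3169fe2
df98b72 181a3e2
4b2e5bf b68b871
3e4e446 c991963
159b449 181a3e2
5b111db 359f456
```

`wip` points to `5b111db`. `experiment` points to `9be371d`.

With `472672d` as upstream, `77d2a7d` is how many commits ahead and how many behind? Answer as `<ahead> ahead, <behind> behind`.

Reachable from 77d2a7d: {181a3e2, 77d2a7d, b68b871, df98b72}.
Reachable from 472672d: {472672d, b68b871}.
Only in 77d2a7d's history (ahead): {181a3e2, 77d2a7d, df98b72} — 3.
Only in 472672d's history (behind): {472672d} — 1.

3 ahead, 1 behind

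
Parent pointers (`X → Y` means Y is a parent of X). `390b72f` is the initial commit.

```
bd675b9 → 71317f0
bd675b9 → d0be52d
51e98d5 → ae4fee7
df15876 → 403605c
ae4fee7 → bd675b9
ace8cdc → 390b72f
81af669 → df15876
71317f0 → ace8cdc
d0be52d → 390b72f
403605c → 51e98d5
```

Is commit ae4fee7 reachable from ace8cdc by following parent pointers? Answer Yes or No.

Ancestors of ace8cdc: {390b72f, ace8cdc}.
ae4fee7 is not in that set, so it is not an ancestor of ace8cdc.

No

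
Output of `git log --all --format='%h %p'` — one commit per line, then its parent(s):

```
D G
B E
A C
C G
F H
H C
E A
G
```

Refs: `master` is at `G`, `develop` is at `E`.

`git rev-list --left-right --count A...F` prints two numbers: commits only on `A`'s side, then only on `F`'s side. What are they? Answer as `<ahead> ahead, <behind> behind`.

Reachable from A: {A, C, G}.
Reachable from F: {C, F, G, H}.
Only in A's history (ahead): {A} — 1.
Only in F's history (behind): {F, H} — 2.

1 ahead, 2 behind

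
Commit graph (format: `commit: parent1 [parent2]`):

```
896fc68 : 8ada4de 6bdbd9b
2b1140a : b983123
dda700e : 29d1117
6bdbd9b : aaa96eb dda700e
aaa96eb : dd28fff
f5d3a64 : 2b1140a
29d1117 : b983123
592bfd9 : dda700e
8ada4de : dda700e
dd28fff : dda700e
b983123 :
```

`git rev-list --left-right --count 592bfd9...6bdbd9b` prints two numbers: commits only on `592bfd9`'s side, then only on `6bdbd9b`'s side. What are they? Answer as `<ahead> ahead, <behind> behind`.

Reachable from 592bfd9: {29d1117, 592bfd9, b983123, dda700e}.
Reachable from 6bdbd9b: {29d1117, 6bdbd9b, aaa96eb, b983123, dd28fff, dda700e}.
Only in 592bfd9's history (ahead): {592bfd9} — 1.
Only in 6bdbd9b's history (behind): {6bdbd9b, aaa96eb, dd28fff} — 3.

1 ahead, 3 behind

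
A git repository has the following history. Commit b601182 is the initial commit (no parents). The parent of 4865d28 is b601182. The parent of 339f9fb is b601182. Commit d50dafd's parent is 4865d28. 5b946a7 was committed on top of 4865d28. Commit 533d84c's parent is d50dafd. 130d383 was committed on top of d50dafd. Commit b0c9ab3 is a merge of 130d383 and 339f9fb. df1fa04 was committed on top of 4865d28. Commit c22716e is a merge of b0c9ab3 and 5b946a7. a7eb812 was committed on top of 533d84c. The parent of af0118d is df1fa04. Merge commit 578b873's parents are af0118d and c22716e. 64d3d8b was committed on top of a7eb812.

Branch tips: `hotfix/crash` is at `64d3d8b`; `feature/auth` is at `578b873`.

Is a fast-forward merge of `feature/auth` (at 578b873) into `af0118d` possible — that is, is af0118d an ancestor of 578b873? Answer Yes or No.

A fast-forward from af0118d to 578b873 is possible iff af0118d is an ancestor of 578b873.
Ancestors of 578b873: {130d383, 339f9fb, 4865d28, 578b873, 5b946a7, af0118d, b0c9ab3, b601182, c22716e, d50dafd, df1fa04}.
af0118d is among them, so fast-forward is possible.

Yes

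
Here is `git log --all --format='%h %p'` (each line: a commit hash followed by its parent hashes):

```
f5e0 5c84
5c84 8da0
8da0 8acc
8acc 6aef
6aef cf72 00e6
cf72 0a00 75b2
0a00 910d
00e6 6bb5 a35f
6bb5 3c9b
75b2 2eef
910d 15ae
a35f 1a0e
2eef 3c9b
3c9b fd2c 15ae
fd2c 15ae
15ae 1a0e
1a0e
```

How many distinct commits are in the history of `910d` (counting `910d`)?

Walking parent pointers from 910d: reachable set = {15ae, 1a0e, 910d}.
That is 3 commits.

3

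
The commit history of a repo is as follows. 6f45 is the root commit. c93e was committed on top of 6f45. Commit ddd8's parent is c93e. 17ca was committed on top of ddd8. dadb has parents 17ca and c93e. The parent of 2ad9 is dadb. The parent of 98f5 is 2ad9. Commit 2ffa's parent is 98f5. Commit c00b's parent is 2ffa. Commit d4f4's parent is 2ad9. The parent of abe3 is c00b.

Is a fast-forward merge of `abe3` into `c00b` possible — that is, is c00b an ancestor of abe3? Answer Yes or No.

A fast-forward from c00b to abe3 is possible iff c00b is an ancestor of abe3.
Ancestors of abe3: {17ca, 2ad9, 2ffa, 6f45, 98f5, abe3, c00b, c93e, dadb, ddd8}.
c00b is among them, so fast-forward is possible.

Yes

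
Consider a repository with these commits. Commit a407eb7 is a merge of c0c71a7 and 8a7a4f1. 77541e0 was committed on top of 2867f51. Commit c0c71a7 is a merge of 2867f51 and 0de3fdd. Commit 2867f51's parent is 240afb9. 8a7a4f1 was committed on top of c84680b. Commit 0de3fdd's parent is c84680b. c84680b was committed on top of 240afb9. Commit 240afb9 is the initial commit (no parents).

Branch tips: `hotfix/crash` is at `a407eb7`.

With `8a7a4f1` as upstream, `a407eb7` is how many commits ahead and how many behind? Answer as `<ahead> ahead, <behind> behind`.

4 ahead, 0 behind

Reachable from a407eb7: {0de3fdd, 240afb9, 2867f51, 8a7a4f1, a407eb7, c0c71a7, c84680b}.
Reachable from 8a7a4f1: {240afb9, 8a7a4f1, c84680b}.
Only in a407eb7's history (ahead): {0de3fdd, 2867f51, a407eb7, c0c71a7} — 4.
Only in 8a7a4f1's history (behind): {} — 0.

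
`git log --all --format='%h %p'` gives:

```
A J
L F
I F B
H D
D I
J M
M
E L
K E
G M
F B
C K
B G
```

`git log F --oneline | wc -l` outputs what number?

4

Walking parent pointers from F: reachable set = {B, F, G, M}.
That is 4 commits.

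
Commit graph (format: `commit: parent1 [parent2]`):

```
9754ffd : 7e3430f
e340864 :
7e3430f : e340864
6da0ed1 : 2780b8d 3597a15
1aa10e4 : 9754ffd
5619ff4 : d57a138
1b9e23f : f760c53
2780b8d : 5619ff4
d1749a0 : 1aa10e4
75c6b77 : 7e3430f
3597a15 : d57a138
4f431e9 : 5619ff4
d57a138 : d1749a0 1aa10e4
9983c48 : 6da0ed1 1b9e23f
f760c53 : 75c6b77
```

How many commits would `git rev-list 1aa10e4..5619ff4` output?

3

Reachable from 5619ff4: {1aa10e4, 5619ff4, 7e3430f, 9754ffd, d1749a0, d57a138, e340864}.
Reachable from 1aa10e4: {1aa10e4, 7e3430f, 9754ffd, e340864}.
In 5619ff4's history but not 1aa10e4's: {5619ff4, d1749a0, d57a138} — 3 commits.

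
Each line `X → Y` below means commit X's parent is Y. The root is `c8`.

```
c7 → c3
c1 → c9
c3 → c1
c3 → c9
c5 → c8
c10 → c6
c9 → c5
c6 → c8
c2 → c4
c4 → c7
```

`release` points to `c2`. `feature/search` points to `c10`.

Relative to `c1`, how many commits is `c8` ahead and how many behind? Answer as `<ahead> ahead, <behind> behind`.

Reachable from c8: {c8}.
Reachable from c1: {c1, c5, c8, c9}.
Only in c8's history (ahead): {} — 0.
Only in c1's history (behind): {c1, c5, c9} — 3.

0 ahead, 3 behind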